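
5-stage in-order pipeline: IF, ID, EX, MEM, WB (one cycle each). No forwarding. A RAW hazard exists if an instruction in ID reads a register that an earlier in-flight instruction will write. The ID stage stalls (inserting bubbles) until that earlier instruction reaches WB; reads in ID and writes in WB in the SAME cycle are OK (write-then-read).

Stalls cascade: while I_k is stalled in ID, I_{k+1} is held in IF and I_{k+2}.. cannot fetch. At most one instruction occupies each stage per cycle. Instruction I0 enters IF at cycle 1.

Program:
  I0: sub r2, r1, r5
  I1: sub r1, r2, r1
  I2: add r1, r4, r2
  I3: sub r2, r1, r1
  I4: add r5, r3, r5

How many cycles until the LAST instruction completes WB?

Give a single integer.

Answer: 13

Derivation:
I0 sub r2 <- r1,r5: IF@1 ID@2 stall=0 (-) EX@3 MEM@4 WB@5
I1 sub r1 <- r2,r1: IF@2 ID@3 stall=2 (RAW on I0.r2 (WB@5)) EX@6 MEM@7 WB@8
I2 add r1 <- r4,r2: IF@3 ID@6 stall=0 (-) EX@7 MEM@8 WB@9
I3 sub r2 <- r1,r1: IF@6 ID@7 stall=2 (RAW on I2.r1 (WB@9)) EX@10 MEM@11 WB@12
I4 add r5 <- r3,r5: IF@7 ID@10 stall=0 (-) EX@11 MEM@12 WB@13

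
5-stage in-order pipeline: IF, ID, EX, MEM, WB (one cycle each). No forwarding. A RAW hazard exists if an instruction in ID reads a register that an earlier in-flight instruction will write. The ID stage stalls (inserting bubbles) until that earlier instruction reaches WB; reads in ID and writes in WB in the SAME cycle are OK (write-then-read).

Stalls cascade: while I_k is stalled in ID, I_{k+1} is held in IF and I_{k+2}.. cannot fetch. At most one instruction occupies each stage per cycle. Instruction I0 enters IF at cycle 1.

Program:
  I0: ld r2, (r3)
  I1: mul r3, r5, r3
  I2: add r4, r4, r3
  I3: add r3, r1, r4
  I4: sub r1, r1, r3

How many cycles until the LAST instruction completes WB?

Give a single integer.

I0 ld r2 <- r3: IF@1 ID@2 stall=0 (-) EX@3 MEM@4 WB@5
I1 mul r3 <- r5,r3: IF@2 ID@3 stall=0 (-) EX@4 MEM@5 WB@6
I2 add r4 <- r4,r3: IF@3 ID@4 stall=2 (RAW on I1.r3 (WB@6)) EX@7 MEM@8 WB@9
I3 add r3 <- r1,r4: IF@4 ID@7 stall=2 (RAW on I2.r4 (WB@9)) EX@10 MEM@11 WB@12
I4 sub r1 <- r1,r3: IF@7 ID@10 stall=2 (RAW on I3.r3 (WB@12)) EX@13 MEM@14 WB@15

Answer: 15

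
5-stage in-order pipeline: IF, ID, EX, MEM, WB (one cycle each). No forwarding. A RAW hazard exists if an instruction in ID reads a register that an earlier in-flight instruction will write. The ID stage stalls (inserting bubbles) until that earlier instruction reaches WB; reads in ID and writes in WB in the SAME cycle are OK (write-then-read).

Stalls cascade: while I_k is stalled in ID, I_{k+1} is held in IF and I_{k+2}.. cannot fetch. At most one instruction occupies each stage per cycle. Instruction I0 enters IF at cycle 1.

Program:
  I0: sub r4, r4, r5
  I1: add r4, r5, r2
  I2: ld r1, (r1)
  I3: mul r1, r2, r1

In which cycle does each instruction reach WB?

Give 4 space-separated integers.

I0 sub r4 <- r4,r5: IF@1 ID@2 stall=0 (-) EX@3 MEM@4 WB@5
I1 add r4 <- r5,r2: IF@2 ID@3 stall=0 (-) EX@4 MEM@5 WB@6
I2 ld r1 <- r1: IF@3 ID@4 stall=0 (-) EX@5 MEM@6 WB@7
I3 mul r1 <- r2,r1: IF@4 ID@5 stall=2 (RAW on I2.r1 (WB@7)) EX@8 MEM@9 WB@10

Answer: 5 6 7 10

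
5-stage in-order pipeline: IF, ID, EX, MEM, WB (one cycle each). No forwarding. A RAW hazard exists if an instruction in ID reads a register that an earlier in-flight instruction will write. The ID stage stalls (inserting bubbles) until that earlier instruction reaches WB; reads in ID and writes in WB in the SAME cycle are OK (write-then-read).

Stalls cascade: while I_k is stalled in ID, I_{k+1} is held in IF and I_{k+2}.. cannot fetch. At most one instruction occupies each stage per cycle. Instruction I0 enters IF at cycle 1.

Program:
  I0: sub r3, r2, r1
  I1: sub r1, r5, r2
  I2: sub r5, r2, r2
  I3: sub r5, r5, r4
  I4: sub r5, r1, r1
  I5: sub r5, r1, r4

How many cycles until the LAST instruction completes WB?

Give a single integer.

Answer: 12

Derivation:
I0 sub r3 <- r2,r1: IF@1 ID@2 stall=0 (-) EX@3 MEM@4 WB@5
I1 sub r1 <- r5,r2: IF@2 ID@3 stall=0 (-) EX@4 MEM@5 WB@6
I2 sub r5 <- r2,r2: IF@3 ID@4 stall=0 (-) EX@5 MEM@6 WB@7
I3 sub r5 <- r5,r4: IF@4 ID@5 stall=2 (RAW on I2.r5 (WB@7)) EX@8 MEM@9 WB@10
I4 sub r5 <- r1,r1: IF@5 ID@8 stall=0 (-) EX@9 MEM@10 WB@11
I5 sub r5 <- r1,r4: IF@8 ID@9 stall=0 (-) EX@10 MEM@11 WB@12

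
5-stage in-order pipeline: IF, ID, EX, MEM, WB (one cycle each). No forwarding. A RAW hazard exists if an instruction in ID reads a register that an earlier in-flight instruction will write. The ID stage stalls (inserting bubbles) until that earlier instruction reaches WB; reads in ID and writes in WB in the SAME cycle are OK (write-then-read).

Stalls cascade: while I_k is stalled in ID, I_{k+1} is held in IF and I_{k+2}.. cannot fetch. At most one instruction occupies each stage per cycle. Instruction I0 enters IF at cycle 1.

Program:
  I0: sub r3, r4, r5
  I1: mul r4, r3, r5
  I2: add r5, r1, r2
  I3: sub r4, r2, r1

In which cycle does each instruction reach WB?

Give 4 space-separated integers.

I0 sub r3 <- r4,r5: IF@1 ID@2 stall=0 (-) EX@3 MEM@4 WB@5
I1 mul r4 <- r3,r5: IF@2 ID@3 stall=2 (RAW on I0.r3 (WB@5)) EX@6 MEM@7 WB@8
I2 add r5 <- r1,r2: IF@3 ID@6 stall=0 (-) EX@7 MEM@8 WB@9
I3 sub r4 <- r2,r1: IF@6 ID@7 stall=0 (-) EX@8 MEM@9 WB@10

Answer: 5 8 9 10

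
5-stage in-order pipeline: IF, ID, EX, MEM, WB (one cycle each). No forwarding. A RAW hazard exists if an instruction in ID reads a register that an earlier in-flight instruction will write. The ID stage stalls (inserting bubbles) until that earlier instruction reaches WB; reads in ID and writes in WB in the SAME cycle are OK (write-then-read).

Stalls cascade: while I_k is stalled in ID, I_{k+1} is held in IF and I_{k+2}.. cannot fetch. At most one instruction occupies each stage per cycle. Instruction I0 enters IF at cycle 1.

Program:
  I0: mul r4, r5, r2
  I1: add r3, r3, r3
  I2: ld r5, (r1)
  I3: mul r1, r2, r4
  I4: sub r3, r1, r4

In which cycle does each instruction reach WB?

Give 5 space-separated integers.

I0 mul r4 <- r5,r2: IF@1 ID@2 stall=0 (-) EX@3 MEM@4 WB@5
I1 add r3 <- r3,r3: IF@2 ID@3 stall=0 (-) EX@4 MEM@5 WB@6
I2 ld r5 <- r1: IF@3 ID@4 stall=0 (-) EX@5 MEM@6 WB@7
I3 mul r1 <- r2,r4: IF@4 ID@5 stall=0 (-) EX@6 MEM@7 WB@8
I4 sub r3 <- r1,r4: IF@5 ID@6 stall=2 (RAW on I3.r1 (WB@8)) EX@9 MEM@10 WB@11

Answer: 5 6 7 8 11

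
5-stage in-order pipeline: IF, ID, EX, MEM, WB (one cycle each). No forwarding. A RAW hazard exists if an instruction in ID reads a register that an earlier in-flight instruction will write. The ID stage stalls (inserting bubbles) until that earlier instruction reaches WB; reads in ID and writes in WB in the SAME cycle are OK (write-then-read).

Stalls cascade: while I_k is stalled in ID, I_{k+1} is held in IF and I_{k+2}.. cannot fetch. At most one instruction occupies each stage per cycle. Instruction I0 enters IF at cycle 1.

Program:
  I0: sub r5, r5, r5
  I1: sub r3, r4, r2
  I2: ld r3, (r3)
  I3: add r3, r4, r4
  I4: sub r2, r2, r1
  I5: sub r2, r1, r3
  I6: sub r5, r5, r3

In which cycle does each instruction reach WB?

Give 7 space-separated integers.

Answer: 5 6 9 10 11 13 14

Derivation:
I0 sub r5 <- r5,r5: IF@1 ID@2 stall=0 (-) EX@3 MEM@4 WB@5
I1 sub r3 <- r4,r2: IF@2 ID@3 stall=0 (-) EX@4 MEM@5 WB@6
I2 ld r3 <- r3: IF@3 ID@4 stall=2 (RAW on I1.r3 (WB@6)) EX@7 MEM@8 WB@9
I3 add r3 <- r4,r4: IF@4 ID@7 stall=0 (-) EX@8 MEM@9 WB@10
I4 sub r2 <- r2,r1: IF@7 ID@8 stall=0 (-) EX@9 MEM@10 WB@11
I5 sub r2 <- r1,r3: IF@8 ID@9 stall=1 (RAW on I3.r3 (WB@10)) EX@11 MEM@12 WB@13
I6 sub r5 <- r5,r3: IF@9 ID@11 stall=0 (-) EX@12 MEM@13 WB@14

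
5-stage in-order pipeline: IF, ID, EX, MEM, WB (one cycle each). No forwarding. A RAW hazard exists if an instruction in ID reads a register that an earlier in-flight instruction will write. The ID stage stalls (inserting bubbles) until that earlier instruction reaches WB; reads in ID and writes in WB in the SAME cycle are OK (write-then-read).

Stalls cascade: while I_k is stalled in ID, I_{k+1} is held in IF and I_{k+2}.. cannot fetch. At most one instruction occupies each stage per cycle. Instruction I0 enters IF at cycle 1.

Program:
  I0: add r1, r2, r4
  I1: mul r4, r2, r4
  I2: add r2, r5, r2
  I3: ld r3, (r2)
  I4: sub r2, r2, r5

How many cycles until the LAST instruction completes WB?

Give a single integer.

I0 add r1 <- r2,r4: IF@1 ID@2 stall=0 (-) EX@3 MEM@4 WB@5
I1 mul r4 <- r2,r4: IF@2 ID@3 stall=0 (-) EX@4 MEM@5 WB@6
I2 add r2 <- r5,r2: IF@3 ID@4 stall=0 (-) EX@5 MEM@6 WB@7
I3 ld r3 <- r2: IF@4 ID@5 stall=2 (RAW on I2.r2 (WB@7)) EX@8 MEM@9 WB@10
I4 sub r2 <- r2,r5: IF@5 ID@8 stall=0 (-) EX@9 MEM@10 WB@11

Answer: 11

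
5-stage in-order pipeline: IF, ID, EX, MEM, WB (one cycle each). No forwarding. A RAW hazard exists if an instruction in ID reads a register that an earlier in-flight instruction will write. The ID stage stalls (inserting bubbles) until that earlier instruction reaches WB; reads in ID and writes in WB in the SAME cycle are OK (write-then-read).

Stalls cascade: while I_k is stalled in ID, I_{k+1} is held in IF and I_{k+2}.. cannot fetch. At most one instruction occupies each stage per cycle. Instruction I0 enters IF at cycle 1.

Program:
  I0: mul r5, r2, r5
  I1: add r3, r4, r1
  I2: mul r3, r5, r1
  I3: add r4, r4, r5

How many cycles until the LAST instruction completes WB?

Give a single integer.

Answer: 9

Derivation:
I0 mul r5 <- r2,r5: IF@1 ID@2 stall=0 (-) EX@3 MEM@4 WB@5
I1 add r3 <- r4,r1: IF@2 ID@3 stall=0 (-) EX@4 MEM@5 WB@6
I2 mul r3 <- r5,r1: IF@3 ID@4 stall=1 (RAW on I0.r5 (WB@5)) EX@6 MEM@7 WB@8
I3 add r4 <- r4,r5: IF@4 ID@6 stall=0 (-) EX@7 MEM@8 WB@9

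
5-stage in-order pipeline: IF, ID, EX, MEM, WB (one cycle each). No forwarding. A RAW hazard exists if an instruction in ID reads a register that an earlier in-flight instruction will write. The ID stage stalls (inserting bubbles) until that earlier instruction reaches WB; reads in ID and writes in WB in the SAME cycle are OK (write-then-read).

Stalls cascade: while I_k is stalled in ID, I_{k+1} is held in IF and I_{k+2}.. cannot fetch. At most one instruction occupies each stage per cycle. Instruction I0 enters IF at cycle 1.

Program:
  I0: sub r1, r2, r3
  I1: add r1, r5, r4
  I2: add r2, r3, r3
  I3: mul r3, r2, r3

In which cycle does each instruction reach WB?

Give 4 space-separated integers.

I0 sub r1 <- r2,r3: IF@1 ID@2 stall=0 (-) EX@3 MEM@4 WB@5
I1 add r1 <- r5,r4: IF@2 ID@3 stall=0 (-) EX@4 MEM@5 WB@6
I2 add r2 <- r3,r3: IF@3 ID@4 stall=0 (-) EX@5 MEM@6 WB@7
I3 mul r3 <- r2,r3: IF@4 ID@5 stall=2 (RAW on I2.r2 (WB@7)) EX@8 MEM@9 WB@10

Answer: 5 6 7 10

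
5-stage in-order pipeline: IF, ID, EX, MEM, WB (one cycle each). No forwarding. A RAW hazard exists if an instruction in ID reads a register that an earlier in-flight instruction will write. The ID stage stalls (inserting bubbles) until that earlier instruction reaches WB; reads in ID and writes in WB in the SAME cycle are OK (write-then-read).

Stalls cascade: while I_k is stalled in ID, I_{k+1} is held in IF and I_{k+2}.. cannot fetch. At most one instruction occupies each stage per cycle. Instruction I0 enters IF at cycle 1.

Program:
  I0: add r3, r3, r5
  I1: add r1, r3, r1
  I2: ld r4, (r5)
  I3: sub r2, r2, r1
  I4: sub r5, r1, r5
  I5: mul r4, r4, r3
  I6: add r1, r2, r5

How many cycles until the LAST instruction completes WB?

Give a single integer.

I0 add r3 <- r3,r5: IF@1 ID@2 stall=0 (-) EX@3 MEM@4 WB@5
I1 add r1 <- r3,r1: IF@2 ID@3 stall=2 (RAW on I0.r3 (WB@5)) EX@6 MEM@7 WB@8
I2 ld r4 <- r5: IF@3 ID@6 stall=0 (-) EX@7 MEM@8 WB@9
I3 sub r2 <- r2,r1: IF@6 ID@7 stall=1 (RAW on I1.r1 (WB@8)) EX@9 MEM@10 WB@11
I4 sub r5 <- r1,r5: IF@7 ID@9 stall=0 (-) EX@10 MEM@11 WB@12
I5 mul r4 <- r4,r3: IF@9 ID@10 stall=0 (-) EX@11 MEM@12 WB@13
I6 add r1 <- r2,r5: IF@10 ID@11 stall=1 (RAW on I4.r5 (WB@12)) EX@13 MEM@14 WB@15

Answer: 15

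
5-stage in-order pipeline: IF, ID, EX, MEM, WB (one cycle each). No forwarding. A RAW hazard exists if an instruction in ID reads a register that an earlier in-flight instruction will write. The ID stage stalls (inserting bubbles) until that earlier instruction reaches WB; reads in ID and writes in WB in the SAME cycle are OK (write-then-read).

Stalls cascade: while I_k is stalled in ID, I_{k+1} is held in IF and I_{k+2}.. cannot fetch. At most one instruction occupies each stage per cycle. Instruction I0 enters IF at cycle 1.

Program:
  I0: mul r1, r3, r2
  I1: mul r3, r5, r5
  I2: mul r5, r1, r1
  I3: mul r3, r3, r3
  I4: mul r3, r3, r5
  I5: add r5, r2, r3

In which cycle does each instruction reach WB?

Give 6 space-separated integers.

I0 mul r1 <- r3,r2: IF@1 ID@2 stall=0 (-) EX@3 MEM@4 WB@5
I1 mul r3 <- r5,r5: IF@2 ID@3 stall=0 (-) EX@4 MEM@5 WB@6
I2 mul r5 <- r1,r1: IF@3 ID@4 stall=1 (RAW on I0.r1 (WB@5)) EX@6 MEM@7 WB@8
I3 mul r3 <- r3,r3: IF@4 ID@6 stall=0 (-) EX@7 MEM@8 WB@9
I4 mul r3 <- r3,r5: IF@6 ID@7 stall=2 (RAW on I3.r3 (WB@9)) EX@10 MEM@11 WB@12
I5 add r5 <- r2,r3: IF@7 ID@10 stall=2 (RAW on I4.r3 (WB@12)) EX@13 MEM@14 WB@15

Answer: 5 6 8 9 12 15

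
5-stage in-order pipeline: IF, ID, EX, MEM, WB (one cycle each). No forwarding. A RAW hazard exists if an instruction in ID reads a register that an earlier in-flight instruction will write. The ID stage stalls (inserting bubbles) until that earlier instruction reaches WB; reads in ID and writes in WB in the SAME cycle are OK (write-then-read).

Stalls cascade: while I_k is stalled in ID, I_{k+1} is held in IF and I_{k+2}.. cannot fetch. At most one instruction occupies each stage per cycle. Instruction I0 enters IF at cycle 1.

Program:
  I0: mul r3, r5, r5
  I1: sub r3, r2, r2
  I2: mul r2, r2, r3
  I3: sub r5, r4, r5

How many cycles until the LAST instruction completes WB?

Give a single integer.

I0 mul r3 <- r5,r5: IF@1 ID@2 stall=0 (-) EX@3 MEM@4 WB@5
I1 sub r3 <- r2,r2: IF@2 ID@3 stall=0 (-) EX@4 MEM@5 WB@6
I2 mul r2 <- r2,r3: IF@3 ID@4 stall=2 (RAW on I1.r3 (WB@6)) EX@7 MEM@8 WB@9
I3 sub r5 <- r4,r5: IF@4 ID@7 stall=0 (-) EX@8 MEM@9 WB@10

Answer: 10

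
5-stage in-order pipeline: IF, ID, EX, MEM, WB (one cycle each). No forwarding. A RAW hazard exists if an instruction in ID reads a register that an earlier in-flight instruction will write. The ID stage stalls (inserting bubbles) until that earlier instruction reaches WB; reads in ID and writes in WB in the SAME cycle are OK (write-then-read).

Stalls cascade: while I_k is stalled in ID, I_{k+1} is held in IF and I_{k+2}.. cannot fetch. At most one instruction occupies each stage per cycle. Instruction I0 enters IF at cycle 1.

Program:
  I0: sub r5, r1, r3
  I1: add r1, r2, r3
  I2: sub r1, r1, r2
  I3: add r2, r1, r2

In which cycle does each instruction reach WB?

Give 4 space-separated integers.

I0 sub r5 <- r1,r3: IF@1 ID@2 stall=0 (-) EX@3 MEM@4 WB@5
I1 add r1 <- r2,r3: IF@2 ID@3 stall=0 (-) EX@4 MEM@5 WB@6
I2 sub r1 <- r1,r2: IF@3 ID@4 stall=2 (RAW on I1.r1 (WB@6)) EX@7 MEM@8 WB@9
I3 add r2 <- r1,r2: IF@4 ID@7 stall=2 (RAW on I2.r1 (WB@9)) EX@10 MEM@11 WB@12

Answer: 5 6 9 12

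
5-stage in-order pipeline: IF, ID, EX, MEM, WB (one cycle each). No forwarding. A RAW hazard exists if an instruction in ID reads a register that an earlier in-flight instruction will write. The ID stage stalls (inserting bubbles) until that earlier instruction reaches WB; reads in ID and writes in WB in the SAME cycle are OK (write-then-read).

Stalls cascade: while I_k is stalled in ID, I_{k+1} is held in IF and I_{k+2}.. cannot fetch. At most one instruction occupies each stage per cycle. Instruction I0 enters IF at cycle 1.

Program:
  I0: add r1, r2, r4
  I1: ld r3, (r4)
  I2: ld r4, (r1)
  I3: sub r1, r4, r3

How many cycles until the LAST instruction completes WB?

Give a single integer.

I0 add r1 <- r2,r4: IF@1 ID@2 stall=0 (-) EX@3 MEM@4 WB@5
I1 ld r3 <- r4: IF@2 ID@3 stall=0 (-) EX@4 MEM@5 WB@6
I2 ld r4 <- r1: IF@3 ID@4 stall=1 (RAW on I0.r1 (WB@5)) EX@6 MEM@7 WB@8
I3 sub r1 <- r4,r3: IF@4 ID@6 stall=2 (RAW on I2.r4 (WB@8)) EX@9 MEM@10 WB@11

Answer: 11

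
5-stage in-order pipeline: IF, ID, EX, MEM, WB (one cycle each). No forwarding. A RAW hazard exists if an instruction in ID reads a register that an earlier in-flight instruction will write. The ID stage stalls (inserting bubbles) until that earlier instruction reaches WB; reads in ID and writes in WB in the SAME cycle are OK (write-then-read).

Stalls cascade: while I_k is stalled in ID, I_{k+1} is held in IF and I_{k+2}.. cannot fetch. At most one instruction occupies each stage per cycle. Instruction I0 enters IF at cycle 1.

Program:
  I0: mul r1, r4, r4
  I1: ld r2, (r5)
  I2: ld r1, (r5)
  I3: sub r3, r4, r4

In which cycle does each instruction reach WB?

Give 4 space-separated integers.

I0 mul r1 <- r4,r4: IF@1 ID@2 stall=0 (-) EX@3 MEM@4 WB@5
I1 ld r2 <- r5: IF@2 ID@3 stall=0 (-) EX@4 MEM@5 WB@6
I2 ld r1 <- r5: IF@3 ID@4 stall=0 (-) EX@5 MEM@6 WB@7
I3 sub r3 <- r4,r4: IF@4 ID@5 stall=0 (-) EX@6 MEM@7 WB@8

Answer: 5 6 7 8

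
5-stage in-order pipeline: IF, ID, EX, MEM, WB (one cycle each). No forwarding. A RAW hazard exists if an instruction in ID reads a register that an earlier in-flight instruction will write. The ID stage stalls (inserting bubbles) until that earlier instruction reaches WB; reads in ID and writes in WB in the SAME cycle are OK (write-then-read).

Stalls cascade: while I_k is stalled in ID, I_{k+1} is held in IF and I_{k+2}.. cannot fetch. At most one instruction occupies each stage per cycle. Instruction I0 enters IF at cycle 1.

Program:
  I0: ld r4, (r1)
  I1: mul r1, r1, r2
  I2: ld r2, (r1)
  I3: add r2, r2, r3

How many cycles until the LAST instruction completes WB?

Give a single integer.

I0 ld r4 <- r1: IF@1 ID@2 stall=0 (-) EX@3 MEM@4 WB@5
I1 mul r1 <- r1,r2: IF@2 ID@3 stall=0 (-) EX@4 MEM@5 WB@6
I2 ld r2 <- r1: IF@3 ID@4 stall=2 (RAW on I1.r1 (WB@6)) EX@7 MEM@8 WB@9
I3 add r2 <- r2,r3: IF@4 ID@7 stall=2 (RAW on I2.r2 (WB@9)) EX@10 MEM@11 WB@12

Answer: 12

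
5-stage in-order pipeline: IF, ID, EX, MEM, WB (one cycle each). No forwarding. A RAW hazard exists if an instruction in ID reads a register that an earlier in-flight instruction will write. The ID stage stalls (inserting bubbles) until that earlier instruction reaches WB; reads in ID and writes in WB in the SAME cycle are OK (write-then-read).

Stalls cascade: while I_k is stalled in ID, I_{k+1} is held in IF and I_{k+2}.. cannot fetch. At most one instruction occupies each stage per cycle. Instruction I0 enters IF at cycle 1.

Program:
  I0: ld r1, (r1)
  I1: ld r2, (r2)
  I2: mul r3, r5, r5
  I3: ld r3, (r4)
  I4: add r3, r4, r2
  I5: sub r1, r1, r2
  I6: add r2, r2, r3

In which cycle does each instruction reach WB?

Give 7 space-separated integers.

Answer: 5 6 7 8 9 10 12

Derivation:
I0 ld r1 <- r1: IF@1 ID@2 stall=0 (-) EX@3 MEM@4 WB@5
I1 ld r2 <- r2: IF@2 ID@3 stall=0 (-) EX@4 MEM@5 WB@6
I2 mul r3 <- r5,r5: IF@3 ID@4 stall=0 (-) EX@5 MEM@6 WB@7
I3 ld r3 <- r4: IF@4 ID@5 stall=0 (-) EX@6 MEM@7 WB@8
I4 add r3 <- r4,r2: IF@5 ID@6 stall=0 (-) EX@7 MEM@8 WB@9
I5 sub r1 <- r1,r2: IF@6 ID@7 stall=0 (-) EX@8 MEM@9 WB@10
I6 add r2 <- r2,r3: IF@7 ID@8 stall=1 (RAW on I4.r3 (WB@9)) EX@10 MEM@11 WB@12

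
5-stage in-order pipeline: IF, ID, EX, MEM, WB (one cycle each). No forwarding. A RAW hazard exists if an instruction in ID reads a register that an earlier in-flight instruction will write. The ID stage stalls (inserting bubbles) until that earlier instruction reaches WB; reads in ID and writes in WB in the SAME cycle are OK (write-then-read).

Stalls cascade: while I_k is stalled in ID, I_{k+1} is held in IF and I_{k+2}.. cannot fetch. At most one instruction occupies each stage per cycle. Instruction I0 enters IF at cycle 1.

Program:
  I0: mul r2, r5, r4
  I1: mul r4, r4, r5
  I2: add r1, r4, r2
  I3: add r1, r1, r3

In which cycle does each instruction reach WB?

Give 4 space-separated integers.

Answer: 5 6 9 12

Derivation:
I0 mul r2 <- r5,r4: IF@1 ID@2 stall=0 (-) EX@3 MEM@4 WB@5
I1 mul r4 <- r4,r5: IF@2 ID@3 stall=0 (-) EX@4 MEM@5 WB@6
I2 add r1 <- r4,r2: IF@3 ID@4 stall=2 (RAW on I1.r4 (WB@6)) EX@7 MEM@8 WB@9
I3 add r1 <- r1,r3: IF@4 ID@7 stall=2 (RAW on I2.r1 (WB@9)) EX@10 MEM@11 WB@12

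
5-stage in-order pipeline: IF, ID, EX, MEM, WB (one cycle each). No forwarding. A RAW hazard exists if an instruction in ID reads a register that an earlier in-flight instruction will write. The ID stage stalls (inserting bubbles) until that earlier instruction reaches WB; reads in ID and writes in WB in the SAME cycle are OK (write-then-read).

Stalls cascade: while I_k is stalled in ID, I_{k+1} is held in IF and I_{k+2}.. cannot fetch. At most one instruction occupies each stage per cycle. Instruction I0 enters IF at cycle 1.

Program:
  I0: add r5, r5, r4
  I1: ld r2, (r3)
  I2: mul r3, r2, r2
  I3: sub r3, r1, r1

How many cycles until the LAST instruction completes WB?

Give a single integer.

I0 add r5 <- r5,r4: IF@1 ID@2 stall=0 (-) EX@3 MEM@4 WB@5
I1 ld r2 <- r3: IF@2 ID@3 stall=0 (-) EX@4 MEM@5 WB@6
I2 mul r3 <- r2,r2: IF@3 ID@4 stall=2 (RAW on I1.r2 (WB@6)) EX@7 MEM@8 WB@9
I3 sub r3 <- r1,r1: IF@4 ID@7 stall=0 (-) EX@8 MEM@9 WB@10

Answer: 10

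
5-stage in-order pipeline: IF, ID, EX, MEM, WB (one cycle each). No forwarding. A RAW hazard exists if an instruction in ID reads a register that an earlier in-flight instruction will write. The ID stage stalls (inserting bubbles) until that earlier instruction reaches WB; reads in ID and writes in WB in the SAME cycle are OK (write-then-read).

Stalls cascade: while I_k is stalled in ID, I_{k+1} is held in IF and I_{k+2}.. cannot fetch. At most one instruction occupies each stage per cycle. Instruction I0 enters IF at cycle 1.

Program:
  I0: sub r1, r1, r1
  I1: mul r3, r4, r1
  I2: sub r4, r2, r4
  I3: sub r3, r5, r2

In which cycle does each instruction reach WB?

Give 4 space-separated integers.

I0 sub r1 <- r1,r1: IF@1 ID@2 stall=0 (-) EX@3 MEM@4 WB@5
I1 mul r3 <- r4,r1: IF@2 ID@3 stall=2 (RAW on I0.r1 (WB@5)) EX@6 MEM@7 WB@8
I2 sub r4 <- r2,r4: IF@3 ID@6 stall=0 (-) EX@7 MEM@8 WB@9
I3 sub r3 <- r5,r2: IF@6 ID@7 stall=0 (-) EX@8 MEM@9 WB@10

Answer: 5 8 9 10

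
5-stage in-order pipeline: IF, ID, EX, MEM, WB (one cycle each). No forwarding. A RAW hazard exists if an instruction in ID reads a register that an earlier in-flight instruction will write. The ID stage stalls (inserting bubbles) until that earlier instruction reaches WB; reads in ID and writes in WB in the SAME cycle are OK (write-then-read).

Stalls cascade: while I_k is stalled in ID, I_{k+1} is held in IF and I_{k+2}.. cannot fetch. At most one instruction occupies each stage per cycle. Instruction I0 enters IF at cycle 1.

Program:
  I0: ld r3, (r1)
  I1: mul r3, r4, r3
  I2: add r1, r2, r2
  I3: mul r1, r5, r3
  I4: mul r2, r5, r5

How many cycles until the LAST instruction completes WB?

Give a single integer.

Answer: 12

Derivation:
I0 ld r3 <- r1: IF@1 ID@2 stall=0 (-) EX@3 MEM@4 WB@5
I1 mul r3 <- r4,r3: IF@2 ID@3 stall=2 (RAW on I0.r3 (WB@5)) EX@6 MEM@7 WB@8
I2 add r1 <- r2,r2: IF@3 ID@6 stall=0 (-) EX@7 MEM@8 WB@9
I3 mul r1 <- r5,r3: IF@6 ID@7 stall=1 (RAW on I1.r3 (WB@8)) EX@9 MEM@10 WB@11
I4 mul r2 <- r5,r5: IF@7 ID@9 stall=0 (-) EX@10 MEM@11 WB@12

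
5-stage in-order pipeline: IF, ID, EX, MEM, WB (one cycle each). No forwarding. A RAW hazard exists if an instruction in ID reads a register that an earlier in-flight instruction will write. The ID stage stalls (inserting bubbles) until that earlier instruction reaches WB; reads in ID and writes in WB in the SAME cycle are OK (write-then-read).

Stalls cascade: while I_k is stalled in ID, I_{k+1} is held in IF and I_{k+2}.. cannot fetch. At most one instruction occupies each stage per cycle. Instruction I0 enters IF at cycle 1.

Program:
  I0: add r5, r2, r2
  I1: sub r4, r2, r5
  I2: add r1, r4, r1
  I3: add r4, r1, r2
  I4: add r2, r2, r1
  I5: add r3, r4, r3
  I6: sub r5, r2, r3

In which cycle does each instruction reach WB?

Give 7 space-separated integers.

Answer: 5 8 11 14 15 17 20

Derivation:
I0 add r5 <- r2,r2: IF@1 ID@2 stall=0 (-) EX@3 MEM@4 WB@5
I1 sub r4 <- r2,r5: IF@2 ID@3 stall=2 (RAW on I0.r5 (WB@5)) EX@6 MEM@7 WB@8
I2 add r1 <- r4,r1: IF@3 ID@6 stall=2 (RAW on I1.r4 (WB@8)) EX@9 MEM@10 WB@11
I3 add r4 <- r1,r2: IF@6 ID@9 stall=2 (RAW on I2.r1 (WB@11)) EX@12 MEM@13 WB@14
I4 add r2 <- r2,r1: IF@9 ID@12 stall=0 (-) EX@13 MEM@14 WB@15
I5 add r3 <- r4,r3: IF@12 ID@13 stall=1 (RAW on I3.r4 (WB@14)) EX@15 MEM@16 WB@17
I6 sub r5 <- r2,r3: IF@13 ID@15 stall=2 (RAW on I5.r3 (WB@17)) EX@18 MEM@19 WB@20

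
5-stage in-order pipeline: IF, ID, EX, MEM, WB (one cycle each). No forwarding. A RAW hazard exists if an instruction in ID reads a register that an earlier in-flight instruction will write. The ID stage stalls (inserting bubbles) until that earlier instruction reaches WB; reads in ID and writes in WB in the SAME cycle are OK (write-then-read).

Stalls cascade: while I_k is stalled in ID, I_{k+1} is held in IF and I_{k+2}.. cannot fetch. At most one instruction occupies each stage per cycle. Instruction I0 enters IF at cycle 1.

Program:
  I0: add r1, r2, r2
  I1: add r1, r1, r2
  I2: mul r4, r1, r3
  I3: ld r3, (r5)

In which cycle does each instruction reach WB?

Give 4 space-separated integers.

Answer: 5 8 11 12

Derivation:
I0 add r1 <- r2,r2: IF@1 ID@2 stall=0 (-) EX@3 MEM@4 WB@5
I1 add r1 <- r1,r2: IF@2 ID@3 stall=2 (RAW on I0.r1 (WB@5)) EX@6 MEM@7 WB@8
I2 mul r4 <- r1,r3: IF@3 ID@6 stall=2 (RAW on I1.r1 (WB@8)) EX@9 MEM@10 WB@11
I3 ld r3 <- r5: IF@6 ID@9 stall=0 (-) EX@10 MEM@11 WB@12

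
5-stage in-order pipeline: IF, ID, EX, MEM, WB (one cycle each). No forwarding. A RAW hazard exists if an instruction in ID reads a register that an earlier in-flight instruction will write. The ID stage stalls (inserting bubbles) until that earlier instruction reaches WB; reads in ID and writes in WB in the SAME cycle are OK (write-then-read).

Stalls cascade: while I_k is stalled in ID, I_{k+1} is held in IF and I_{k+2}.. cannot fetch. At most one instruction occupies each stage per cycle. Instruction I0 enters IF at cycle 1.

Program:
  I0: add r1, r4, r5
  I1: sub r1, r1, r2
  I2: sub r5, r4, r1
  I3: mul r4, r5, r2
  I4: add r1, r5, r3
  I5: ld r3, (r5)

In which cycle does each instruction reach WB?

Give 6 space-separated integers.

I0 add r1 <- r4,r5: IF@1 ID@2 stall=0 (-) EX@3 MEM@4 WB@5
I1 sub r1 <- r1,r2: IF@2 ID@3 stall=2 (RAW on I0.r1 (WB@5)) EX@6 MEM@7 WB@8
I2 sub r5 <- r4,r1: IF@3 ID@6 stall=2 (RAW on I1.r1 (WB@8)) EX@9 MEM@10 WB@11
I3 mul r4 <- r5,r2: IF@6 ID@9 stall=2 (RAW on I2.r5 (WB@11)) EX@12 MEM@13 WB@14
I4 add r1 <- r5,r3: IF@9 ID@12 stall=0 (-) EX@13 MEM@14 WB@15
I5 ld r3 <- r5: IF@12 ID@13 stall=0 (-) EX@14 MEM@15 WB@16

Answer: 5 8 11 14 15 16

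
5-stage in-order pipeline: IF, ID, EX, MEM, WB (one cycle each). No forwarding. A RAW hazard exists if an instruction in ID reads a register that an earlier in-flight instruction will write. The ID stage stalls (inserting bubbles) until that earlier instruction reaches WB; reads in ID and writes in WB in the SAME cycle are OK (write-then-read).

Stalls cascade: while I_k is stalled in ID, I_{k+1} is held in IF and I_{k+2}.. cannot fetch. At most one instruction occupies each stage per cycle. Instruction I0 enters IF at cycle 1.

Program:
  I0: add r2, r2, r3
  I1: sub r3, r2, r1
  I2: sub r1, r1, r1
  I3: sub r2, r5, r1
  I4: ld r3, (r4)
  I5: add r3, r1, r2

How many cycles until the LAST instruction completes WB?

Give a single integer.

Answer: 15

Derivation:
I0 add r2 <- r2,r3: IF@1 ID@2 stall=0 (-) EX@3 MEM@4 WB@5
I1 sub r3 <- r2,r1: IF@2 ID@3 stall=2 (RAW on I0.r2 (WB@5)) EX@6 MEM@7 WB@8
I2 sub r1 <- r1,r1: IF@3 ID@6 stall=0 (-) EX@7 MEM@8 WB@9
I3 sub r2 <- r5,r1: IF@6 ID@7 stall=2 (RAW on I2.r1 (WB@9)) EX@10 MEM@11 WB@12
I4 ld r3 <- r4: IF@7 ID@10 stall=0 (-) EX@11 MEM@12 WB@13
I5 add r3 <- r1,r2: IF@10 ID@11 stall=1 (RAW on I3.r2 (WB@12)) EX@13 MEM@14 WB@15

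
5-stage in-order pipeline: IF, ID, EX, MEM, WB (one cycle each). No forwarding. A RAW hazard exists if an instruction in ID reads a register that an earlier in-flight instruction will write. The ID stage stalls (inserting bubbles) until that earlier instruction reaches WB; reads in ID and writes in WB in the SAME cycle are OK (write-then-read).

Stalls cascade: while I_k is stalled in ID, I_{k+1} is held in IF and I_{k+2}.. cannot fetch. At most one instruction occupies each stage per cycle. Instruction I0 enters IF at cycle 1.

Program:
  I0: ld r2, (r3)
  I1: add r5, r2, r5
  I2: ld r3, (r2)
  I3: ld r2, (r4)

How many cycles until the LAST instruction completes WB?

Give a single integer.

I0 ld r2 <- r3: IF@1 ID@2 stall=0 (-) EX@3 MEM@4 WB@5
I1 add r5 <- r2,r5: IF@2 ID@3 stall=2 (RAW on I0.r2 (WB@5)) EX@6 MEM@7 WB@8
I2 ld r3 <- r2: IF@3 ID@6 stall=0 (-) EX@7 MEM@8 WB@9
I3 ld r2 <- r4: IF@6 ID@7 stall=0 (-) EX@8 MEM@9 WB@10

Answer: 10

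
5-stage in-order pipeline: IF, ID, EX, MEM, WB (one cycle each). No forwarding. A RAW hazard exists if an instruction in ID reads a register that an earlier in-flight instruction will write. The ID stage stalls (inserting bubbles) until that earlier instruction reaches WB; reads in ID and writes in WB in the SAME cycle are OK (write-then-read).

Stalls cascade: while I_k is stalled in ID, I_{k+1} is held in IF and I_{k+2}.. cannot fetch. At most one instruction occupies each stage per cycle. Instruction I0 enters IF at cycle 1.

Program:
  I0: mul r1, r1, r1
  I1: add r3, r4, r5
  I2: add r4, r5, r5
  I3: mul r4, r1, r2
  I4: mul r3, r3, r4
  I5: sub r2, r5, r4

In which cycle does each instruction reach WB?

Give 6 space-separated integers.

Answer: 5 6 7 8 11 12

Derivation:
I0 mul r1 <- r1,r1: IF@1 ID@2 stall=0 (-) EX@3 MEM@4 WB@5
I1 add r3 <- r4,r5: IF@2 ID@3 stall=0 (-) EX@4 MEM@5 WB@6
I2 add r4 <- r5,r5: IF@3 ID@4 stall=0 (-) EX@5 MEM@6 WB@7
I3 mul r4 <- r1,r2: IF@4 ID@5 stall=0 (-) EX@6 MEM@7 WB@8
I4 mul r3 <- r3,r4: IF@5 ID@6 stall=2 (RAW on I3.r4 (WB@8)) EX@9 MEM@10 WB@11
I5 sub r2 <- r5,r4: IF@6 ID@9 stall=0 (-) EX@10 MEM@11 WB@12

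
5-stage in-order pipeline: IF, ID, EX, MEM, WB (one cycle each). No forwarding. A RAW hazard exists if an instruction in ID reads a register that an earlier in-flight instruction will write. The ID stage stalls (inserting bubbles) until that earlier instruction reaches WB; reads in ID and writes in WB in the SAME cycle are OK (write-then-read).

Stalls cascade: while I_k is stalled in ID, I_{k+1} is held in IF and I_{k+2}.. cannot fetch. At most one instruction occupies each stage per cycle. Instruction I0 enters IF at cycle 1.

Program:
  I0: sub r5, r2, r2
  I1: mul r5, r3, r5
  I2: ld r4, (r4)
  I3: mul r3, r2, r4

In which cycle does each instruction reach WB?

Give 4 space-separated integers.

I0 sub r5 <- r2,r2: IF@1 ID@2 stall=0 (-) EX@3 MEM@4 WB@5
I1 mul r5 <- r3,r5: IF@2 ID@3 stall=2 (RAW on I0.r5 (WB@5)) EX@6 MEM@7 WB@8
I2 ld r4 <- r4: IF@3 ID@6 stall=0 (-) EX@7 MEM@8 WB@9
I3 mul r3 <- r2,r4: IF@6 ID@7 stall=2 (RAW on I2.r4 (WB@9)) EX@10 MEM@11 WB@12

Answer: 5 8 9 12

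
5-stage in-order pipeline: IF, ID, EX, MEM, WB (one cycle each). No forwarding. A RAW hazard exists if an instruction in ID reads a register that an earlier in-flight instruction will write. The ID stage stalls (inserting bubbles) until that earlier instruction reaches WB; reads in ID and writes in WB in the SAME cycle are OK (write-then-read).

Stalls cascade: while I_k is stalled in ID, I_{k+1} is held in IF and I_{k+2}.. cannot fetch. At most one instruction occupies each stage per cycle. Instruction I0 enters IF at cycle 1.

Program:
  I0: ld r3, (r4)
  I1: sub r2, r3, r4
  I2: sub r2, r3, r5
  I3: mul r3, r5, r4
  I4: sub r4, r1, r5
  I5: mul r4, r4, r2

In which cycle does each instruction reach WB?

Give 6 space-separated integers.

Answer: 5 8 9 10 11 14

Derivation:
I0 ld r3 <- r4: IF@1 ID@2 stall=0 (-) EX@3 MEM@4 WB@5
I1 sub r2 <- r3,r4: IF@2 ID@3 stall=2 (RAW on I0.r3 (WB@5)) EX@6 MEM@7 WB@8
I2 sub r2 <- r3,r5: IF@3 ID@6 stall=0 (-) EX@7 MEM@8 WB@9
I3 mul r3 <- r5,r4: IF@6 ID@7 stall=0 (-) EX@8 MEM@9 WB@10
I4 sub r4 <- r1,r5: IF@7 ID@8 stall=0 (-) EX@9 MEM@10 WB@11
I5 mul r4 <- r4,r2: IF@8 ID@9 stall=2 (RAW on I4.r4 (WB@11)) EX@12 MEM@13 WB@14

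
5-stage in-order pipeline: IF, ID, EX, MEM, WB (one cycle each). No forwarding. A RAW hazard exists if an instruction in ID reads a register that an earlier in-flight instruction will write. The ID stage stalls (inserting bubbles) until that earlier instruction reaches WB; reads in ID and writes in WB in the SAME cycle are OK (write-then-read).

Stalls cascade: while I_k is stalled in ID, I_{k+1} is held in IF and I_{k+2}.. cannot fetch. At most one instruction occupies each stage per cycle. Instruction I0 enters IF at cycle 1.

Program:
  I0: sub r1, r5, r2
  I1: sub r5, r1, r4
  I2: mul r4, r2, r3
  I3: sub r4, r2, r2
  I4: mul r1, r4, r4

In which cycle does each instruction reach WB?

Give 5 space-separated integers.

I0 sub r1 <- r5,r2: IF@1 ID@2 stall=0 (-) EX@3 MEM@4 WB@5
I1 sub r5 <- r1,r4: IF@2 ID@3 stall=2 (RAW on I0.r1 (WB@5)) EX@6 MEM@7 WB@8
I2 mul r4 <- r2,r3: IF@3 ID@6 stall=0 (-) EX@7 MEM@8 WB@9
I3 sub r4 <- r2,r2: IF@6 ID@7 stall=0 (-) EX@8 MEM@9 WB@10
I4 mul r1 <- r4,r4: IF@7 ID@8 stall=2 (RAW on I3.r4 (WB@10)) EX@11 MEM@12 WB@13

Answer: 5 8 9 10 13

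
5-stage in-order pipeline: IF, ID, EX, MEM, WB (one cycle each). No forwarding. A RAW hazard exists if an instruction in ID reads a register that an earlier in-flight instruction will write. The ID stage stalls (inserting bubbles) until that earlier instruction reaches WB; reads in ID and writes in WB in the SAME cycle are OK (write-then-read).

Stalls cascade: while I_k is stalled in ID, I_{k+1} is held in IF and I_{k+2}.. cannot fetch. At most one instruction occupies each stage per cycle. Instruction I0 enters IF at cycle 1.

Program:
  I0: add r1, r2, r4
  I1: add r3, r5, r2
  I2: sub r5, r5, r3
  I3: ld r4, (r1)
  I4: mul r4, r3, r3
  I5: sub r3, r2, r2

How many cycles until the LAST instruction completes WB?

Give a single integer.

I0 add r1 <- r2,r4: IF@1 ID@2 stall=0 (-) EX@3 MEM@4 WB@5
I1 add r3 <- r5,r2: IF@2 ID@3 stall=0 (-) EX@4 MEM@5 WB@6
I2 sub r5 <- r5,r3: IF@3 ID@4 stall=2 (RAW on I1.r3 (WB@6)) EX@7 MEM@8 WB@9
I3 ld r4 <- r1: IF@4 ID@7 stall=0 (-) EX@8 MEM@9 WB@10
I4 mul r4 <- r3,r3: IF@7 ID@8 stall=0 (-) EX@9 MEM@10 WB@11
I5 sub r3 <- r2,r2: IF@8 ID@9 stall=0 (-) EX@10 MEM@11 WB@12

Answer: 12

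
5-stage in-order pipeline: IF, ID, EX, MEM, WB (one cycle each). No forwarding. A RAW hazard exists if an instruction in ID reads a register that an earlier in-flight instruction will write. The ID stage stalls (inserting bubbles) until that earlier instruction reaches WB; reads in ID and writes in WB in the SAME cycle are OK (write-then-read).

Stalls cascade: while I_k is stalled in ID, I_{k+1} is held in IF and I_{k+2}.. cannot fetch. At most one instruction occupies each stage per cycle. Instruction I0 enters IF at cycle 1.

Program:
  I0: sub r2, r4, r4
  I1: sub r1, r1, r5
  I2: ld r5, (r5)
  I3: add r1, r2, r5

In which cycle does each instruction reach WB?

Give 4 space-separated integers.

Answer: 5 6 7 10

Derivation:
I0 sub r2 <- r4,r4: IF@1 ID@2 stall=0 (-) EX@3 MEM@4 WB@5
I1 sub r1 <- r1,r5: IF@2 ID@3 stall=0 (-) EX@4 MEM@5 WB@6
I2 ld r5 <- r5: IF@3 ID@4 stall=0 (-) EX@5 MEM@6 WB@7
I3 add r1 <- r2,r5: IF@4 ID@5 stall=2 (RAW on I2.r5 (WB@7)) EX@8 MEM@9 WB@10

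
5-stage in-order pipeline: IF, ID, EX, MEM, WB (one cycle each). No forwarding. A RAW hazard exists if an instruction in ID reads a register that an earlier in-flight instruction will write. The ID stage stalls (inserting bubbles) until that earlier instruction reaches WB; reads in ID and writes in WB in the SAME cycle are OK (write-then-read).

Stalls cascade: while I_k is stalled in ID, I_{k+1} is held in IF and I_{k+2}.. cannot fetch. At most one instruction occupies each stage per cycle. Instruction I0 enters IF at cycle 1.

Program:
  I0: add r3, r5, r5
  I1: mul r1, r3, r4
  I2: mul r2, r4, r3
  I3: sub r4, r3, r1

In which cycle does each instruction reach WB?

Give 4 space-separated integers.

I0 add r3 <- r5,r5: IF@1 ID@2 stall=0 (-) EX@3 MEM@4 WB@5
I1 mul r1 <- r3,r4: IF@2 ID@3 stall=2 (RAW on I0.r3 (WB@5)) EX@6 MEM@7 WB@8
I2 mul r2 <- r4,r3: IF@3 ID@6 stall=0 (-) EX@7 MEM@8 WB@9
I3 sub r4 <- r3,r1: IF@6 ID@7 stall=1 (RAW on I1.r1 (WB@8)) EX@9 MEM@10 WB@11

Answer: 5 8 9 11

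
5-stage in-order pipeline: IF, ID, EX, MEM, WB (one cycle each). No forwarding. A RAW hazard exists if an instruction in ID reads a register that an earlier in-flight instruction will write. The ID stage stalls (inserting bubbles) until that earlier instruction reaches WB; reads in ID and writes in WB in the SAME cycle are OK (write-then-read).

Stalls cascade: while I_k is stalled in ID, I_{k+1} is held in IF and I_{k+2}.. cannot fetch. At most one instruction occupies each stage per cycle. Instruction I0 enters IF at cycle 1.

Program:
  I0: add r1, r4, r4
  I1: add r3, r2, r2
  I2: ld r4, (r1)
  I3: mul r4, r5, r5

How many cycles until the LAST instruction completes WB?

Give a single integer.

Answer: 9

Derivation:
I0 add r1 <- r4,r4: IF@1 ID@2 stall=0 (-) EX@3 MEM@4 WB@5
I1 add r3 <- r2,r2: IF@2 ID@3 stall=0 (-) EX@4 MEM@5 WB@6
I2 ld r4 <- r1: IF@3 ID@4 stall=1 (RAW on I0.r1 (WB@5)) EX@6 MEM@7 WB@8
I3 mul r4 <- r5,r5: IF@4 ID@6 stall=0 (-) EX@7 MEM@8 WB@9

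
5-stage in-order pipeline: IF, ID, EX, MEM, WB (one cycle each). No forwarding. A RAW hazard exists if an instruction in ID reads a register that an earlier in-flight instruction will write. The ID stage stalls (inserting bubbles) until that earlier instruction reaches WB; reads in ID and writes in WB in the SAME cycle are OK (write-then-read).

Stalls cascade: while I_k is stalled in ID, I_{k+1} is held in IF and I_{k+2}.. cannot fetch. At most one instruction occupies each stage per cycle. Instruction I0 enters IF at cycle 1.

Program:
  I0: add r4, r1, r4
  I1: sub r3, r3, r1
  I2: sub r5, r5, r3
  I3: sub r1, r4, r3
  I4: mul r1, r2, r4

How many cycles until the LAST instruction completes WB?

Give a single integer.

I0 add r4 <- r1,r4: IF@1 ID@2 stall=0 (-) EX@3 MEM@4 WB@5
I1 sub r3 <- r3,r1: IF@2 ID@3 stall=0 (-) EX@4 MEM@5 WB@6
I2 sub r5 <- r5,r3: IF@3 ID@4 stall=2 (RAW on I1.r3 (WB@6)) EX@7 MEM@8 WB@9
I3 sub r1 <- r4,r3: IF@4 ID@7 stall=0 (-) EX@8 MEM@9 WB@10
I4 mul r1 <- r2,r4: IF@7 ID@8 stall=0 (-) EX@9 MEM@10 WB@11

Answer: 11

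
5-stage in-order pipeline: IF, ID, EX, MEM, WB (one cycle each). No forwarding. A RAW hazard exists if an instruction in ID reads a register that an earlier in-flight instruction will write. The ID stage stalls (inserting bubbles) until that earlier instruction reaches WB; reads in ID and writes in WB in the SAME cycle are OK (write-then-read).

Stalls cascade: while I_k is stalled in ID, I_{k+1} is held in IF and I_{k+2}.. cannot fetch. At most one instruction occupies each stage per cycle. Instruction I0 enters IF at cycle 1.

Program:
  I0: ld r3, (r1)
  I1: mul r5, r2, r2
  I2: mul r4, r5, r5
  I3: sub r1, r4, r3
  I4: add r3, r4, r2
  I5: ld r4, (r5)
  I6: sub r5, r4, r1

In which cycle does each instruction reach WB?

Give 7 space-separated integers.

Answer: 5 6 9 12 13 14 17

Derivation:
I0 ld r3 <- r1: IF@1 ID@2 stall=0 (-) EX@3 MEM@4 WB@5
I1 mul r5 <- r2,r2: IF@2 ID@3 stall=0 (-) EX@4 MEM@5 WB@6
I2 mul r4 <- r5,r5: IF@3 ID@4 stall=2 (RAW on I1.r5 (WB@6)) EX@7 MEM@8 WB@9
I3 sub r1 <- r4,r3: IF@4 ID@7 stall=2 (RAW on I2.r4 (WB@9)) EX@10 MEM@11 WB@12
I4 add r3 <- r4,r2: IF@7 ID@10 stall=0 (-) EX@11 MEM@12 WB@13
I5 ld r4 <- r5: IF@10 ID@11 stall=0 (-) EX@12 MEM@13 WB@14
I6 sub r5 <- r4,r1: IF@11 ID@12 stall=2 (RAW on I5.r4 (WB@14)) EX@15 MEM@16 WB@17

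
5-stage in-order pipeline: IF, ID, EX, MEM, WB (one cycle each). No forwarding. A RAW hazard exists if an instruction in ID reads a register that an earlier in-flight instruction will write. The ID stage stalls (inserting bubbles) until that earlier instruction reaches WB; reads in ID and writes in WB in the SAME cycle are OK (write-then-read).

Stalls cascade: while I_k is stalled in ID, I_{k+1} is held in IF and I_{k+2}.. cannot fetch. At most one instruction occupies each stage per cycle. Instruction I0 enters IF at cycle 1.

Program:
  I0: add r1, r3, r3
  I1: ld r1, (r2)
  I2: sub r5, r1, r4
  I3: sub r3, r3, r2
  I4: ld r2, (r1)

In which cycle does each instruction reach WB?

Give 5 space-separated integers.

Answer: 5 6 9 10 11

Derivation:
I0 add r1 <- r3,r3: IF@1 ID@2 stall=0 (-) EX@3 MEM@4 WB@5
I1 ld r1 <- r2: IF@2 ID@3 stall=0 (-) EX@4 MEM@5 WB@6
I2 sub r5 <- r1,r4: IF@3 ID@4 stall=2 (RAW on I1.r1 (WB@6)) EX@7 MEM@8 WB@9
I3 sub r3 <- r3,r2: IF@4 ID@7 stall=0 (-) EX@8 MEM@9 WB@10
I4 ld r2 <- r1: IF@7 ID@8 stall=0 (-) EX@9 MEM@10 WB@11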